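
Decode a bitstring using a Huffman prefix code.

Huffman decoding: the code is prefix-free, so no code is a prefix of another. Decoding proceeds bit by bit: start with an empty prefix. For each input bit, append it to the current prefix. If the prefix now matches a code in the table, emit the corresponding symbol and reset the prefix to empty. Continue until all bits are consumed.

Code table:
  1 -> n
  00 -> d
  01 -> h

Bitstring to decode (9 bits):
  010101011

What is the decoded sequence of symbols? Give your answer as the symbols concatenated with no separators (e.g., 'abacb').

Bit 0: prefix='0' (no match yet)
Bit 1: prefix='01' -> emit 'h', reset
Bit 2: prefix='0' (no match yet)
Bit 3: prefix='01' -> emit 'h', reset
Bit 4: prefix='0' (no match yet)
Bit 5: prefix='01' -> emit 'h', reset
Bit 6: prefix='0' (no match yet)
Bit 7: prefix='01' -> emit 'h', reset
Bit 8: prefix='1' -> emit 'n', reset

Answer: hhhhn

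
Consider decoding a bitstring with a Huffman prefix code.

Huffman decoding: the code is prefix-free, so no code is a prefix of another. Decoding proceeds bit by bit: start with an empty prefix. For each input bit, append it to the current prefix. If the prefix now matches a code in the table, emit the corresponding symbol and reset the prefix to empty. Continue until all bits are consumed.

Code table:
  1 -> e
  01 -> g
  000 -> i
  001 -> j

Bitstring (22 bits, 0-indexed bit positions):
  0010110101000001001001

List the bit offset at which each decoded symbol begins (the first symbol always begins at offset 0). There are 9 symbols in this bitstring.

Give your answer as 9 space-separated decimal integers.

Answer: 0 3 5 6 8 10 13 16 19

Derivation:
Bit 0: prefix='0' (no match yet)
Bit 1: prefix='00' (no match yet)
Bit 2: prefix='001' -> emit 'j', reset
Bit 3: prefix='0' (no match yet)
Bit 4: prefix='01' -> emit 'g', reset
Bit 5: prefix='1' -> emit 'e', reset
Bit 6: prefix='0' (no match yet)
Bit 7: prefix='01' -> emit 'g', reset
Bit 8: prefix='0' (no match yet)
Bit 9: prefix='01' -> emit 'g', reset
Bit 10: prefix='0' (no match yet)
Bit 11: prefix='00' (no match yet)
Bit 12: prefix='000' -> emit 'i', reset
Bit 13: prefix='0' (no match yet)
Bit 14: prefix='00' (no match yet)
Bit 15: prefix='001' -> emit 'j', reset
Bit 16: prefix='0' (no match yet)
Bit 17: prefix='00' (no match yet)
Bit 18: prefix='001' -> emit 'j', reset
Bit 19: prefix='0' (no match yet)
Bit 20: prefix='00' (no match yet)
Bit 21: prefix='001' -> emit 'j', reset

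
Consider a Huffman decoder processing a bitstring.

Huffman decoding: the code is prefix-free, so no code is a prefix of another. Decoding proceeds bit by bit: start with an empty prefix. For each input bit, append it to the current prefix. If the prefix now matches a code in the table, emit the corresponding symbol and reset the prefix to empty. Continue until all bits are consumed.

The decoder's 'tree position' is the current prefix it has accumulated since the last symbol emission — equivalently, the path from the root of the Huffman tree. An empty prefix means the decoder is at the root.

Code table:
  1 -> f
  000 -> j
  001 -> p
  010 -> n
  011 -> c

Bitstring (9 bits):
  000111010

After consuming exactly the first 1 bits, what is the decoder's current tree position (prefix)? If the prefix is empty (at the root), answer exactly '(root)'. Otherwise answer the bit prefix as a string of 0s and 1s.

Bit 0: prefix='0' (no match yet)

Answer: 0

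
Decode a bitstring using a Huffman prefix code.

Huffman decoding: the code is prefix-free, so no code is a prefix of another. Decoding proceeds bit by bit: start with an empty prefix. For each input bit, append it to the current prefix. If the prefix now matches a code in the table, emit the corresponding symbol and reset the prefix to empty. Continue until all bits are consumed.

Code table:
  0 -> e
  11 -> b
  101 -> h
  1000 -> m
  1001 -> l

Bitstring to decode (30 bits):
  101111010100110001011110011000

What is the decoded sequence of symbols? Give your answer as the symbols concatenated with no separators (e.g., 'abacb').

Answer: hbhelmhblm

Derivation:
Bit 0: prefix='1' (no match yet)
Bit 1: prefix='10' (no match yet)
Bit 2: prefix='101' -> emit 'h', reset
Bit 3: prefix='1' (no match yet)
Bit 4: prefix='11' -> emit 'b', reset
Bit 5: prefix='1' (no match yet)
Bit 6: prefix='10' (no match yet)
Bit 7: prefix='101' -> emit 'h', reset
Bit 8: prefix='0' -> emit 'e', reset
Bit 9: prefix='1' (no match yet)
Bit 10: prefix='10' (no match yet)
Bit 11: prefix='100' (no match yet)
Bit 12: prefix='1001' -> emit 'l', reset
Bit 13: prefix='1' (no match yet)
Bit 14: prefix='10' (no match yet)
Bit 15: prefix='100' (no match yet)
Bit 16: prefix='1000' -> emit 'm', reset
Bit 17: prefix='1' (no match yet)
Bit 18: prefix='10' (no match yet)
Bit 19: prefix='101' -> emit 'h', reset
Bit 20: prefix='1' (no match yet)
Bit 21: prefix='11' -> emit 'b', reset
Bit 22: prefix='1' (no match yet)
Bit 23: prefix='10' (no match yet)
Bit 24: prefix='100' (no match yet)
Bit 25: prefix='1001' -> emit 'l', reset
Bit 26: prefix='1' (no match yet)
Bit 27: prefix='10' (no match yet)
Bit 28: prefix='100' (no match yet)
Bit 29: prefix='1000' -> emit 'm', reset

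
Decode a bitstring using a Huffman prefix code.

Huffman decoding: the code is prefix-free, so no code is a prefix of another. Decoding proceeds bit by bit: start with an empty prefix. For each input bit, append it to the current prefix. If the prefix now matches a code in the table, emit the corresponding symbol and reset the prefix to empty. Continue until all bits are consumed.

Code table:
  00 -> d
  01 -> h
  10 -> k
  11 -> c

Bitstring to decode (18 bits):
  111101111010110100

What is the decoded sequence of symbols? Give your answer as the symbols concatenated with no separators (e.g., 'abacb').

Bit 0: prefix='1' (no match yet)
Bit 1: prefix='11' -> emit 'c', reset
Bit 2: prefix='1' (no match yet)
Bit 3: prefix='11' -> emit 'c', reset
Bit 4: prefix='0' (no match yet)
Bit 5: prefix='01' -> emit 'h', reset
Bit 6: prefix='1' (no match yet)
Bit 7: prefix='11' -> emit 'c', reset
Bit 8: prefix='1' (no match yet)
Bit 9: prefix='10' -> emit 'k', reset
Bit 10: prefix='1' (no match yet)
Bit 11: prefix='10' -> emit 'k', reset
Bit 12: prefix='1' (no match yet)
Bit 13: prefix='11' -> emit 'c', reset
Bit 14: prefix='0' (no match yet)
Bit 15: prefix='01' -> emit 'h', reset
Bit 16: prefix='0' (no match yet)
Bit 17: prefix='00' -> emit 'd', reset

Answer: cchckkchd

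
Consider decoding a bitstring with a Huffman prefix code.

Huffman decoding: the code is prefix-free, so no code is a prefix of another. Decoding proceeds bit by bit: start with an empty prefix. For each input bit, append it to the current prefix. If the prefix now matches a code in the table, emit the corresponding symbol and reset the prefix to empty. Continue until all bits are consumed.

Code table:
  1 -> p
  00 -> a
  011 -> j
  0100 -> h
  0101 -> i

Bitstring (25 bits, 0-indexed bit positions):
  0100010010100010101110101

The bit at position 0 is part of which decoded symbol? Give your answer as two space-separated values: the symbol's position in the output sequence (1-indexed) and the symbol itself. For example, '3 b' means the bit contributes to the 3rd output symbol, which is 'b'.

Bit 0: prefix='0' (no match yet)
Bit 1: prefix='01' (no match yet)
Bit 2: prefix='010' (no match yet)
Bit 3: prefix='0100' -> emit 'h', reset
Bit 4: prefix='0' (no match yet)

Answer: 1 h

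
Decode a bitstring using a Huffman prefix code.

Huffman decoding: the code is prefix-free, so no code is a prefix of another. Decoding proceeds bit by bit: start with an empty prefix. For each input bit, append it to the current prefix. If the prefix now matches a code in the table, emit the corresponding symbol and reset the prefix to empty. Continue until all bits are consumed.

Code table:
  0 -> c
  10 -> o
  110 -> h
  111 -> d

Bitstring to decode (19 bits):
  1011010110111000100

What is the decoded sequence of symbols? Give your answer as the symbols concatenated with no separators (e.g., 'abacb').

Bit 0: prefix='1' (no match yet)
Bit 1: prefix='10' -> emit 'o', reset
Bit 2: prefix='1' (no match yet)
Bit 3: prefix='11' (no match yet)
Bit 4: prefix='110' -> emit 'h', reset
Bit 5: prefix='1' (no match yet)
Bit 6: prefix='10' -> emit 'o', reset
Bit 7: prefix='1' (no match yet)
Bit 8: prefix='11' (no match yet)
Bit 9: prefix='110' -> emit 'h', reset
Bit 10: prefix='1' (no match yet)
Bit 11: prefix='11' (no match yet)
Bit 12: prefix='111' -> emit 'd', reset
Bit 13: prefix='0' -> emit 'c', reset
Bit 14: prefix='0' -> emit 'c', reset
Bit 15: prefix='0' -> emit 'c', reset
Bit 16: prefix='1' (no match yet)
Bit 17: prefix='10' -> emit 'o', reset
Bit 18: prefix='0' -> emit 'c', reset

Answer: ohohdcccoc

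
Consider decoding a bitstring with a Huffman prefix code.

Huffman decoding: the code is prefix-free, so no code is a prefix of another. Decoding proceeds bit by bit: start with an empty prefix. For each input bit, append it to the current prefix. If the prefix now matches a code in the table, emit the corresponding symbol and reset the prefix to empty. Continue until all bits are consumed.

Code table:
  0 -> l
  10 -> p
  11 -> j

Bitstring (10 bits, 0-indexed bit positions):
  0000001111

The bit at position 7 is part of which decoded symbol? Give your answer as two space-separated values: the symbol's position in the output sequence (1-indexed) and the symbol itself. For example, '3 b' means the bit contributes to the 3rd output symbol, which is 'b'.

Bit 0: prefix='0' -> emit 'l', reset
Bit 1: prefix='0' -> emit 'l', reset
Bit 2: prefix='0' -> emit 'l', reset
Bit 3: prefix='0' -> emit 'l', reset
Bit 4: prefix='0' -> emit 'l', reset
Bit 5: prefix='0' -> emit 'l', reset
Bit 6: prefix='1' (no match yet)
Bit 7: prefix='11' -> emit 'j', reset
Bit 8: prefix='1' (no match yet)
Bit 9: prefix='11' -> emit 'j', reset

Answer: 7 j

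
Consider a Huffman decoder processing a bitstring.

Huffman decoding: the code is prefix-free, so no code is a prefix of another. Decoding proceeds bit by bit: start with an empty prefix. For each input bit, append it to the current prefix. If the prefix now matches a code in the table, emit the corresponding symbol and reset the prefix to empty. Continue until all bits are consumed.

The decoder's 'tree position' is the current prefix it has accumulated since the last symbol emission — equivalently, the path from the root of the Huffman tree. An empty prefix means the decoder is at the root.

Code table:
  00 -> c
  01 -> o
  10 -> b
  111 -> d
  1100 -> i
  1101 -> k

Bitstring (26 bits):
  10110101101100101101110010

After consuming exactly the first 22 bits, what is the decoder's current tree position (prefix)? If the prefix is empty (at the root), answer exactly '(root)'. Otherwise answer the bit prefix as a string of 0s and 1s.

Answer: 11

Derivation:
Bit 0: prefix='1' (no match yet)
Bit 1: prefix='10' -> emit 'b', reset
Bit 2: prefix='1' (no match yet)
Bit 3: prefix='11' (no match yet)
Bit 4: prefix='110' (no match yet)
Bit 5: prefix='1101' -> emit 'k', reset
Bit 6: prefix='0' (no match yet)
Bit 7: prefix='01' -> emit 'o', reset
Bit 8: prefix='1' (no match yet)
Bit 9: prefix='10' -> emit 'b', reset
Bit 10: prefix='1' (no match yet)
Bit 11: prefix='11' (no match yet)
Bit 12: prefix='110' (no match yet)
Bit 13: prefix='1100' -> emit 'i', reset
Bit 14: prefix='1' (no match yet)
Bit 15: prefix='10' -> emit 'b', reset
Bit 16: prefix='1' (no match yet)
Bit 17: prefix='11' (no match yet)
Bit 18: prefix='110' (no match yet)
Bit 19: prefix='1101' -> emit 'k', reset
Bit 20: prefix='1' (no match yet)
Bit 21: prefix='11' (no match yet)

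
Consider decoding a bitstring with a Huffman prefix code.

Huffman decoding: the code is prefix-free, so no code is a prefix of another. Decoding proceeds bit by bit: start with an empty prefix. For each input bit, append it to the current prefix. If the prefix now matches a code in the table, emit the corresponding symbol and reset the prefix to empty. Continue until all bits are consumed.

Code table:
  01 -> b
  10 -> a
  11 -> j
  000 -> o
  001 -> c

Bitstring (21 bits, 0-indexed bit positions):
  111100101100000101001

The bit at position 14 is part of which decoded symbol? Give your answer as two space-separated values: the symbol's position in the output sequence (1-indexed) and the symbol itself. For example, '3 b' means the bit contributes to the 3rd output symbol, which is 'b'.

Answer: 7 b

Derivation:
Bit 0: prefix='1' (no match yet)
Bit 1: prefix='11' -> emit 'j', reset
Bit 2: prefix='1' (no match yet)
Bit 3: prefix='11' -> emit 'j', reset
Bit 4: prefix='0' (no match yet)
Bit 5: prefix='00' (no match yet)
Bit 6: prefix='001' -> emit 'c', reset
Bit 7: prefix='0' (no match yet)
Bit 8: prefix='01' -> emit 'b', reset
Bit 9: prefix='1' (no match yet)
Bit 10: prefix='10' -> emit 'a', reset
Bit 11: prefix='0' (no match yet)
Bit 12: prefix='00' (no match yet)
Bit 13: prefix='000' -> emit 'o', reset
Bit 14: prefix='0' (no match yet)
Bit 15: prefix='01' -> emit 'b', reset
Bit 16: prefix='0' (no match yet)
Bit 17: prefix='01' -> emit 'b', reset
Bit 18: prefix='0' (no match yet)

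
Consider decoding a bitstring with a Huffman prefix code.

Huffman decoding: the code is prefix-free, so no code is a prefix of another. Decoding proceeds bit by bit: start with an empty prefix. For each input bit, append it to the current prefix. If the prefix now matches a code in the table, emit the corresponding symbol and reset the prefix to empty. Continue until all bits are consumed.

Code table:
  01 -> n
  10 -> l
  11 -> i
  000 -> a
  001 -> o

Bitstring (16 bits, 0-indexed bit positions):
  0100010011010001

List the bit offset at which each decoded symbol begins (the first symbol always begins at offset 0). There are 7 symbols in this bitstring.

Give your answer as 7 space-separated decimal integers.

Bit 0: prefix='0' (no match yet)
Bit 1: prefix='01' -> emit 'n', reset
Bit 2: prefix='0' (no match yet)
Bit 3: prefix='00' (no match yet)
Bit 4: prefix='000' -> emit 'a', reset
Bit 5: prefix='1' (no match yet)
Bit 6: prefix='10' -> emit 'l', reset
Bit 7: prefix='0' (no match yet)
Bit 8: prefix='01' -> emit 'n', reset
Bit 9: prefix='1' (no match yet)
Bit 10: prefix='10' -> emit 'l', reset
Bit 11: prefix='1' (no match yet)
Bit 12: prefix='10' -> emit 'l', reset
Bit 13: prefix='0' (no match yet)
Bit 14: prefix='00' (no match yet)
Bit 15: prefix='001' -> emit 'o', reset

Answer: 0 2 5 7 9 11 13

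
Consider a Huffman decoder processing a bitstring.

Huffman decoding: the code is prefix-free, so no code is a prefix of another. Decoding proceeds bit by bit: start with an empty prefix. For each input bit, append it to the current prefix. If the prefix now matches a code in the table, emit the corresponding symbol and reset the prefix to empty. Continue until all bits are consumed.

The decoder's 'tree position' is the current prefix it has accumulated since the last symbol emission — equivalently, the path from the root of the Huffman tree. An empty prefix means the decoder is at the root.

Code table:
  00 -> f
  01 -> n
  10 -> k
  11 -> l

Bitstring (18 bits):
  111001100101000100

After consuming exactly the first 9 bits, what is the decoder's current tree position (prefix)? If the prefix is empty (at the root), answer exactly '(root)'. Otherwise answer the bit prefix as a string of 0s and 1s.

Answer: 0

Derivation:
Bit 0: prefix='1' (no match yet)
Bit 1: prefix='11' -> emit 'l', reset
Bit 2: prefix='1' (no match yet)
Bit 3: prefix='10' -> emit 'k', reset
Bit 4: prefix='0' (no match yet)
Bit 5: prefix='01' -> emit 'n', reset
Bit 6: prefix='1' (no match yet)
Bit 7: prefix='10' -> emit 'k', reset
Bit 8: prefix='0' (no match yet)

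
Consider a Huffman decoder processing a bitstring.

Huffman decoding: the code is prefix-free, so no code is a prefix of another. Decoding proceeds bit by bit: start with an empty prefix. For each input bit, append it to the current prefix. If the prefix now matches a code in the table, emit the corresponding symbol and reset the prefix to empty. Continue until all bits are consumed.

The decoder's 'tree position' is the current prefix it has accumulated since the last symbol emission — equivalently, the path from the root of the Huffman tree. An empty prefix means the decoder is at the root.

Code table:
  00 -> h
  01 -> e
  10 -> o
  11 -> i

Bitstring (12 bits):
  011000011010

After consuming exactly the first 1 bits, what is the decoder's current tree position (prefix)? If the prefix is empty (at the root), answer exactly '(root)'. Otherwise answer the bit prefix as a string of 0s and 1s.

Answer: 0

Derivation:
Bit 0: prefix='0' (no match yet)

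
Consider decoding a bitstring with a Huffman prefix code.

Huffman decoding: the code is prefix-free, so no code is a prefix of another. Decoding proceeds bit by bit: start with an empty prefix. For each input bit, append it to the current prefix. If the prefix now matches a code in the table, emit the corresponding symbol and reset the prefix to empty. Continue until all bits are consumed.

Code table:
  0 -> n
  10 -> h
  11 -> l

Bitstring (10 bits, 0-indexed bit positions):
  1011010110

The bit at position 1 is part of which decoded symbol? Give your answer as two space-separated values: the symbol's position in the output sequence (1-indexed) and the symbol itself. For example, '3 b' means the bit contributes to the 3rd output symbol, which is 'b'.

Bit 0: prefix='1' (no match yet)
Bit 1: prefix='10' -> emit 'h', reset
Bit 2: prefix='1' (no match yet)
Bit 3: prefix='11' -> emit 'l', reset
Bit 4: prefix='0' -> emit 'n', reset
Bit 5: prefix='1' (no match yet)

Answer: 1 h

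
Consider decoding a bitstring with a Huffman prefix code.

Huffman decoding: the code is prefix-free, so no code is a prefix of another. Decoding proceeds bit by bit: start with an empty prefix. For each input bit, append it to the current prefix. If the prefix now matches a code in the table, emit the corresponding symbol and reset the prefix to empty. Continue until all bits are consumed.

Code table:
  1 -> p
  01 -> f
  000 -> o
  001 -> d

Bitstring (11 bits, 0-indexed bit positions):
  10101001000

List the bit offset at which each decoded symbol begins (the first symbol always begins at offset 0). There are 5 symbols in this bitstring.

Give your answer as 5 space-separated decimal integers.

Bit 0: prefix='1' -> emit 'p', reset
Bit 1: prefix='0' (no match yet)
Bit 2: prefix='01' -> emit 'f', reset
Bit 3: prefix='0' (no match yet)
Bit 4: prefix='01' -> emit 'f', reset
Bit 5: prefix='0' (no match yet)
Bit 6: prefix='00' (no match yet)
Bit 7: prefix='001' -> emit 'd', reset
Bit 8: prefix='0' (no match yet)
Bit 9: prefix='00' (no match yet)
Bit 10: prefix='000' -> emit 'o', reset

Answer: 0 1 3 5 8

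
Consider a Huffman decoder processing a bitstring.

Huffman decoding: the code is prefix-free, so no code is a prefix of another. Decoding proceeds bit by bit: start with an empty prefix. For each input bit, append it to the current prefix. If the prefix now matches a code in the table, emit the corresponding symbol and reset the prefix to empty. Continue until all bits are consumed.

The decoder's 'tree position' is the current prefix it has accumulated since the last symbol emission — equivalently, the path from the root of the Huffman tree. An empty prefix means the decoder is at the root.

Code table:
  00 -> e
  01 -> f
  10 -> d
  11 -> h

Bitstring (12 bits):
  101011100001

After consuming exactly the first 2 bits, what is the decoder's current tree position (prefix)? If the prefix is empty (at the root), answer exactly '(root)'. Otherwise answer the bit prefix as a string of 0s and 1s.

Answer: (root)

Derivation:
Bit 0: prefix='1' (no match yet)
Bit 1: prefix='10' -> emit 'd', reset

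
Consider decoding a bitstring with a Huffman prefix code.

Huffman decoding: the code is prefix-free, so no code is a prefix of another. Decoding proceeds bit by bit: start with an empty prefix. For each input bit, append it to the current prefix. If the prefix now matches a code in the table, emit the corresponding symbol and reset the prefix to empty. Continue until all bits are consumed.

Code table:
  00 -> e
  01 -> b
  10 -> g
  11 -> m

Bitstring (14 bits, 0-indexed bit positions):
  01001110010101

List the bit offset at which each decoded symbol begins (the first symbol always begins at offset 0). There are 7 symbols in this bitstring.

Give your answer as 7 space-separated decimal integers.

Answer: 0 2 4 6 8 10 12

Derivation:
Bit 0: prefix='0' (no match yet)
Bit 1: prefix='01' -> emit 'b', reset
Bit 2: prefix='0' (no match yet)
Bit 3: prefix='00' -> emit 'e', reset
Bit 4: prefix='1' (no match yet)
Bit 5: prefix='11' -> emit 'm', reset
Bit 6: prefix='1' (no match yet)
Bit 7: prefix='10' -> emit 'g', reset
Bit 8: prefix='0' (no match yet)
Bit 9: prefix='01' -> emit 'b', reset
Bit 10: prefix='0' (no match yet)
Bit 11: prefix='01' -> emit 'b', reset
Bit 12: prefix='0' (no match yet)
Bit 13: prefix='01' -> emit 'b', reset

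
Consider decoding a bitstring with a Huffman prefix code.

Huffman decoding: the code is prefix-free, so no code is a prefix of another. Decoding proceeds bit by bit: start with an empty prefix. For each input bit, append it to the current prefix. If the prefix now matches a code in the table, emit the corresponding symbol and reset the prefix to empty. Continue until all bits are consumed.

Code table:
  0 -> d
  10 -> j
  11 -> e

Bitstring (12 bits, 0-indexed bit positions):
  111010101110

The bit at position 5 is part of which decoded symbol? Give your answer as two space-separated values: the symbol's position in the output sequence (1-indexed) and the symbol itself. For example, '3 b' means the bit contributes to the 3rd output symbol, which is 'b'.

Bit 0: prefix='1' (no match yet)
Bit 1: prefix='11' -> emit 'e', reset
Bit 2: prefix='1' (no match yet)
Bit 3: prefix='10' -> emit 'j', reset
Bit 4: prefix='1' (no match yet)
Bit 5: prefix='10' -> emit 'j', reset
Bit 6: prefix='1' (no match yet)
Bit 7: prefix='10' -> emit 'j', reset
Bit 8: prefix='1' (no match yet)
Bit 9: prefix='11' -> emit 'e', reset

Answer: 3 j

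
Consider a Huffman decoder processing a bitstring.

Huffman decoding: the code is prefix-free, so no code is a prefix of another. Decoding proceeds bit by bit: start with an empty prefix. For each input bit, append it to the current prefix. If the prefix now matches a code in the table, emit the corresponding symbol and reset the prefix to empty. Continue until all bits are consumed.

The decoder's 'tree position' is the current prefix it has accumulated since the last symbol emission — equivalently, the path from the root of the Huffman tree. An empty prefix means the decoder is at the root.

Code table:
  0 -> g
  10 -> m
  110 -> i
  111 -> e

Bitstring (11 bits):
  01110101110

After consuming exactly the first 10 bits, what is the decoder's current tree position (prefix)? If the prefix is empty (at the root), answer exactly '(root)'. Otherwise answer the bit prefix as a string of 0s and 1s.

Bit 0: prefix='0' -> emit 'g', reset
Bit 1: prefix='1' (no match yet)
Bit 2: prefix='11' (no match yet)
Bit 3: prefix='111' -> emit 'e', reset
Bit 4: prefix='0' -> emit 'g', reset
Bit 5: prefix='1' (no match yet)
Bit 6: prefix='10' -> emit 'm', reset
Bit 7: prefix='1' (no match yet)
Bit 8: prefix='11' (no match yet)
Bit 9: prefix='111' -> emit 'e', reset

Answer: (root)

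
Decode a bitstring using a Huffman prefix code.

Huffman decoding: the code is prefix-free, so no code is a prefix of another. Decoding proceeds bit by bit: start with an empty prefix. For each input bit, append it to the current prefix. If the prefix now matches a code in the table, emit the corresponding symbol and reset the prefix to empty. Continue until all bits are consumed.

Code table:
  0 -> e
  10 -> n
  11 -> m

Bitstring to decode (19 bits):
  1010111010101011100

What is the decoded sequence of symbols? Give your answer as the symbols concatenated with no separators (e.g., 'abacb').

Answer: nnmnnnnmne

Derivation:
Bit 0: prefix='1' (no match yet)
Bit 1: prefix='10' -> emit 'n', reset
Bit 2: prefix='1' (no match yet)
Bit 3: prefix='10' -> emit 'n', reset
Bit 4: prefix='1' (no match yet)
Bit 5: prefix='11' -> emit 'm', reset
Bit 6: prefix='1' (no match yet)
Bit 7: prefix='10' -> emit 'n', reset
Bit 8: prefix='1' (no match yet)
Bit 9: prefix='10' -> emit 'n', reset
Bit 10: prefix='1' (no match yet)
Bit 11: prefix='10' -> emit 'n', reset
Bit 12: prefix='1' (no match yet)
Bit 13: prefix='10' -> emit 'n', reset
Bit 14: prefix='1' (no match yet)
Bit 15: prefix='11' -> emit 'm', reset
Bit 16: prefix='1' (no match yet)
Bit 17: prefix='10' -> emit 'n', reset
Bit 18: prefix='0' -> emit 'e', reset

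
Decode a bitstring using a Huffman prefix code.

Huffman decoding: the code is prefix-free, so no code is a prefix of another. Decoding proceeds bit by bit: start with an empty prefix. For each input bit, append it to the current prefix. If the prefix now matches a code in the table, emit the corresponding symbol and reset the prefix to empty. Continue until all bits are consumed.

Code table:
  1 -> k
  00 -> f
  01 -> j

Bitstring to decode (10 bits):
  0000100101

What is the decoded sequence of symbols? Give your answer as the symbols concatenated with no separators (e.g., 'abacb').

Answer: ffkfkj

Derivation:
Bit 0: prefix='0' (no match yet)
Bit 1: prefix='00' -> emit 'f', reset
Bit 2: prefix='0' (no match yet)
Bit 3: prefix='00' -> emit 'f', reset
Bit 4: prefix='1' -> emit 'k', reset
Bit 5: prefix='0' (no match yet)
Bit 6: prefix='00' -> emit 'f', reset
Bit 7: prefix='1' -> emit 'k', reset
Bit 8: prefix='0' (no match yet)
Bit 9: prefix='01' -> emit 'j', reset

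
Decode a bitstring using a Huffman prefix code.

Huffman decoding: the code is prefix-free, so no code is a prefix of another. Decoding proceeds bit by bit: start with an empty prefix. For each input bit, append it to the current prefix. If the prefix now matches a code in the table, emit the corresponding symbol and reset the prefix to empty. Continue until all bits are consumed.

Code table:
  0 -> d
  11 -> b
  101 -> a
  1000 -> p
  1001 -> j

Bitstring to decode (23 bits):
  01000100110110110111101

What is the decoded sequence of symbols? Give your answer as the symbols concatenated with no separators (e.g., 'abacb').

Answer: dpjaaaba

Derivation:
Bit 0: prefix='0' -> emit 'd', reset
Bit 1: prefix='1' (no match yet)
Bit 2: prefix='10' (no match yet)
Bit 3: prefix='100' (no match yet)
Bit 4: prefix='1000' -> emit 'p', reset
Bit 5: prefix='1' (no match yet)
Bit 6: prefix='10' (no match yet)
Bit 7: prefix='100' (no match yet)
Bit 8: prefix='1001' -> emit 'j', reset
Bit 9: prefix='1' (no match yet)
Bit 10: prefix='10' (no match yet)
Bit 11: prefix='101' -> emit 'a', reset
Bit 12: prefix='1' (no match yet)
Bit 13: prefix='10' (no match yet)
Bit 14: prefix='101' -> emit 'a', reset
Bit 15: prefix='1' (no match yet)
Bit 16: prefix='10' (no match yet)
Bit 17: prefix='101' -> emit 'a', reset
Bit 18: prefix='1' (no match yet)
Bit 19: prefix='11' -> emit 'b', reset
Bit 20: prefix='1' (no match yet)
Bit 21: prefix='10' (no match yet)
Bit 22: prefix='101' -> emit 'a', reset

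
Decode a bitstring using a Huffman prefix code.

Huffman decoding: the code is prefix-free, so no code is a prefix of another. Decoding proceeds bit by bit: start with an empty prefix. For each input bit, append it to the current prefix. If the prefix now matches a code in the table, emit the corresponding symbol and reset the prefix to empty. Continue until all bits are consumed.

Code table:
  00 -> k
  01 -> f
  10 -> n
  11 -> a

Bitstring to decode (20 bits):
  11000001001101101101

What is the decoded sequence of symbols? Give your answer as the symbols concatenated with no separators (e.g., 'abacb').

Bit 0: prefix='1' (no match yet)
Bit 1: prefix='11' -> emit 'a', reset
Bit 2: prefix='0' (no match yet)
Bit 3: prefix='00' -> emit 'k', reset
Bit 4: prefix='0' (no match yet)
Bit 5: prefix='00' -> emit 'k', reset
Bit 6: prefix='0' (no match yet)
Bit 7: prefix='01' -> emit 'f', reset
Bit 8: prefix='0' (no match yet)
Bit 9: prefix='00' -> emit 'k', reset
Bit 10: prefix='1' (no match yet)
Bit 11: prefix='11' -> emit 'a', reset
Bit 12: prefix='0' (no match yet)
Bit 13: prefix='01' -> emit 'f', reset
Bit 14: prefix='1' (no match yet)
Bit 15: prefix='10' -> emit 'n', reset
Bit 16: prefix='1' (no match yet)
Bit 17: prefix='11' -> emit 'a', reset
Bit 18: prefix='0' (no match yet)
Bit 19: prefix='01' -> emit 'f', reset

Answer: akkfkafnaf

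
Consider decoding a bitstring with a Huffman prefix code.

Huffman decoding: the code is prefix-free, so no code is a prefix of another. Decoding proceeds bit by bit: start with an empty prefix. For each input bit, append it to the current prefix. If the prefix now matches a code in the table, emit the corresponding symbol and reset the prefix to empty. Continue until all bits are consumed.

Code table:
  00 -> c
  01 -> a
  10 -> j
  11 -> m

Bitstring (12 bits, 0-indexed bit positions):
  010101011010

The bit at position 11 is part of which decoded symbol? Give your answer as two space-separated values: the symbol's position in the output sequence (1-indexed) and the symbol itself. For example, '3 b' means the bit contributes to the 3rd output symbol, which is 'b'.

Answer: 6 j

Derivation:
Bit 0: prefix='0' (no match yet)
Bit 1: prefix='01' -> emit 'a', reset
Bit 2: prefix='0' (no match yet)
Bit 3: prefix='01' -> emit 'a', reset
Bit 4: prefix='0' (no match yet)
Bit 5: prefix='01' -> emit 'a', reset
Bit 6: prefix='0' (no match yet)
Bit 7: prefix='01' -> emit 'a', reset
Bit 8: prefix='1' (no match yet)
Bit 9: prefix='10' -> emit 'j', reset
Bit 10: prefix='1' (no match yet)
Bit 11: prefix='10' -> emit 'j', reset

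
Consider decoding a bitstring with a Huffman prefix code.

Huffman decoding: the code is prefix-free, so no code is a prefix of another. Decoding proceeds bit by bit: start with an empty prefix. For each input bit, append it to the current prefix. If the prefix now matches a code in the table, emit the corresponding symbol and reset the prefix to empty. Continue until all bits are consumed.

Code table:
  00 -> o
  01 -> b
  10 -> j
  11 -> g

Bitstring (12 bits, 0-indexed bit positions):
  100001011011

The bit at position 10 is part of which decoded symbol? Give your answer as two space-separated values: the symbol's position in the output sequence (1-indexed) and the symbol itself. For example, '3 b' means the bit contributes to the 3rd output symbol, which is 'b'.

Bit 0: prefix='1' (no match yet)
Bit 1: prefix='10' -> emit 'j', reset
Bit 2: prefix='0' (no match yet)
Bit 3: prefix='00' -> emit 'o', reset
Bit 4: prefix='0' (no match yet)
Bit 5: prefix='01' -> emit 'b', reset
Bit 6: prefix='0' (no match yet)
Bit 7: prefix='01' -> emit 'b', reset
Bit 8: prefix='1' (no match yet)
Bit 9: prefix='10' -> emit 'j', reset
Bit 10: prefix='1' (no match yet)
Bit 11: prefix='11' -> emit 'g', reset

Answer: 6 g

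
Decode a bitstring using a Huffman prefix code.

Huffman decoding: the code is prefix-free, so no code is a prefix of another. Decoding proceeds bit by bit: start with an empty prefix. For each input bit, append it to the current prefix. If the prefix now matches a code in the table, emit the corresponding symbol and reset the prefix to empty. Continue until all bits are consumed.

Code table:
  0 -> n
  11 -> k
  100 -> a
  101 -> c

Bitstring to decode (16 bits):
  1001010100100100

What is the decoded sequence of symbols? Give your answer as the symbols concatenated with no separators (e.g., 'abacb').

Bit 0: prefix='1' (no match yet)
Bit 1: prefix='10' (no match yet)
Bit 2: prefix='100' -> emit 'a', reset
Bit 3: prefix='1' (no match yet)
Bit 4: prefix='10' (no match yet)
Bit 5: prefix='101' -> emit 'c', reset
Bit 6: prefix='0' -> emit 'n', reset
Bit 7: prefix='1' (no match yet)
Bit 8: prefix='10' (no match yet)
Bit 9: prefix='100' -> emit 'a', reset
Bit 10: prefix='1' (no match yet)
Bit 11: prefix='10' (no match yet)
Bit 12: prefix='100' -> emit 'a', reset
Bit 13: prefix='1' (no match yet)
Bit 14: prefix='10' (no match yet)
Bit 15: prefix='100' -> emit 'a', reset

Answer: acnaaa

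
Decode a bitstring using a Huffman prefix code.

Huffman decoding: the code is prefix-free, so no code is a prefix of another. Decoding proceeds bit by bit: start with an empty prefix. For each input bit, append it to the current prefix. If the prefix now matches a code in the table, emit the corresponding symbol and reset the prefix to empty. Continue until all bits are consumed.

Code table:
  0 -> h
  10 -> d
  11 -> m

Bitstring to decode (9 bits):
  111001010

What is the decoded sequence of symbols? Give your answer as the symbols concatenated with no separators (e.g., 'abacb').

Answer: mdhdd

Derivation:
Bit 0: prefix='1' (no match yet)
Bit 1: prefix='11' -> emit 'm', reset
Bit 2: prefix='1' (no match yet)
Bit 3: prefix='10' -> emit 'd', reset
Bit 4: prefix='0' -> emit 'h', reset
Bit 5: prefix='1' (no match yet)
Bit 6: prefix='10' -> emit 'd', reset
Bit 7: prefix='1' (no match yet)
Bit 8: prefix='10' -> emit 'd', reset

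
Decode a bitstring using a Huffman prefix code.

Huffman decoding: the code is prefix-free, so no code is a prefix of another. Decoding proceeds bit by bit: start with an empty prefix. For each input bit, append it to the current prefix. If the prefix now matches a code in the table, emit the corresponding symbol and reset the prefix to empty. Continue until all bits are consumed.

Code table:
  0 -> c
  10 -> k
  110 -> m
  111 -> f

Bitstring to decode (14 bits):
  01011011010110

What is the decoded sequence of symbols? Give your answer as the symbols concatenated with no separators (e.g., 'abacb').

Answer: ckmmkm

Derivation:
Bit 0: prefix='0' -> emit 'c', reset
Bit 1: prefix='1' (no match yet)
Bit 2: prefix='10' -> emit 'k', reset
Bit 3: prefix='1' (no match yet)
Bit 4: prefix='11' (no match yet)
Bit 5: prefix='110' -> emit 'm', reset
Bit 6: prefix='1' (no match yet)
Bit 7: prefix='11' (no match yet)
Bit 8: prefix='110' -> emit 'm', reset
Bit 9: prefix='1' (no match yet)
Bit 10: prefix='10' -> emit 'k', reset
Bit 11: prefix='1' (no match yet)
Bit 12: prefix='11' (no match yet)
Bit 13: prefix='110' -> emit 'm', reset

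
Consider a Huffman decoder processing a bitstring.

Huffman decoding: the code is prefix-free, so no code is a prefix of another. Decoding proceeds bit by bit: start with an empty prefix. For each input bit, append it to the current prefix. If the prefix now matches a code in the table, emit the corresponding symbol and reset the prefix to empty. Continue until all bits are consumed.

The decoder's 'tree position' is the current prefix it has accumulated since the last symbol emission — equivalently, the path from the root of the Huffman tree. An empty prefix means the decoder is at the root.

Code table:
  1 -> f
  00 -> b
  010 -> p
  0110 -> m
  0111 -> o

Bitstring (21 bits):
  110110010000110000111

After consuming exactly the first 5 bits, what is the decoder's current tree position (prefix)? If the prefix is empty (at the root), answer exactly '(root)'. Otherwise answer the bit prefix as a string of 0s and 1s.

Bit 0: prefix='1' -> emit 'f', reset
Bit 1: prefix='1' -> emit 'f', reset
Bit 2: prefix='0' (no match yet)
Bit 3: prefix='01' (no match yet)
Bit 4: prefix='011' (no match yet)

Answer: 011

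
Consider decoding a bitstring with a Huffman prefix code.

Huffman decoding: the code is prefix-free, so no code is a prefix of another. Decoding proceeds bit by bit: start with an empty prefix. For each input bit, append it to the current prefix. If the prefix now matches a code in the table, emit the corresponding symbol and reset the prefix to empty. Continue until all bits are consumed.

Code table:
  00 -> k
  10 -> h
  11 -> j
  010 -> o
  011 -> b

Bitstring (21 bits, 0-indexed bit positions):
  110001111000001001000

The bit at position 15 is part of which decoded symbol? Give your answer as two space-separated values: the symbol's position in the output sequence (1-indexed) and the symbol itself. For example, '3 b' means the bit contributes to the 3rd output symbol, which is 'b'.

Answer: 7 o

Derivation:
Bit 0: prefix='1' (no match yet)
Bit 1: prefix='11' -> emit 'j', reset
Bit 2: prefix='0' (no match yet)
Bit 3: prefix='00' -> emit 'k', reset
Bit 4: prefix='0' (no match yet)
Bit 5: prefix='01' (no match yet)
Bit 6: prefix='011' -> emit 'b', reset
Bit 7: prefix='1' (no match yet)
Bit 8: prefix='11' -> emit 'j', reset
Bit 9: prefix='0' (no match yet)
Bit 10: prefix='00' -> emit 'k', reset
Bit 11: prefix='0' (no match yet)
Bit 12: prefix='00' -> emit 'k', reset
Bit 13: prefix='0' (no match yet)
Bit 14: prefix='01' (no match yet)
Bit 15: prefix='010' -> emit 'o', reset
Bit 16: prefix='0' (no match yet)
Bit 17: prefix='01' (no match yet)
Bit 18: prefix='010' -> emit 'o', reset
Bit 19: prefix='0' (no match yet)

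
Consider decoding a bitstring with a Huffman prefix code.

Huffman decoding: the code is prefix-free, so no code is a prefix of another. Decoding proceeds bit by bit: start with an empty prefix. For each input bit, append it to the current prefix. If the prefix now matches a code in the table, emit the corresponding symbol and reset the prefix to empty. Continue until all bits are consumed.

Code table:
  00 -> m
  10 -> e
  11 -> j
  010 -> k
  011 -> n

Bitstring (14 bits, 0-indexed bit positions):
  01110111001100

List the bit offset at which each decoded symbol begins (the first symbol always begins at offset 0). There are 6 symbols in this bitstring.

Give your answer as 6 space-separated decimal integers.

Bit 0: prefix='0' (no match yet)
Bit 1: prefix='01' (no match yet)
Bit 2: prefix='011' -> emit 'n', reset
Bit 3: prefix='1' (no match yet)
Bit 4: prefix='10' -> emit 'e', reset
Bit 5: prefix='1' (no match yet)
Bit 6: prefix='11' -> emit 'j', reset
Bit 7: prefix='1' (no match yet)
Bit 8: prefix='10' -> emit 'e', reset
Bit 9: prefix='0' (no match yet)
Bit 10: prefix='01' (no match yet)
Bit 11: prefix='011' -> emit 'n', reset
Bit 12: prefix='0' (no match yet)
Bit 13: prefix='00' -> emit 'm', reset

Answer: 0 3 5 7 9 12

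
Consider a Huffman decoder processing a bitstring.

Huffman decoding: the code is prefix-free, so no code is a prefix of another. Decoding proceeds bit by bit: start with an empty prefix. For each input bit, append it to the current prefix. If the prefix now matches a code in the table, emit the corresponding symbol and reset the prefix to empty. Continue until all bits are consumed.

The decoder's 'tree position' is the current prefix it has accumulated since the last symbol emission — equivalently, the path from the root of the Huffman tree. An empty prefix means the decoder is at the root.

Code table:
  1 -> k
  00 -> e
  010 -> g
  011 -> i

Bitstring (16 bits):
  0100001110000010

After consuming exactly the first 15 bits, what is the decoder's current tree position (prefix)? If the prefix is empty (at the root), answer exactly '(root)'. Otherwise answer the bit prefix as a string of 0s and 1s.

Bit 0: prefix='0' (no match yet)
Bit 1: prefix='01' (no match yet)
Bit 2: prefix='010' -> emit 'g', reset
Bit 3: prefix='0' (no match yet)
Bit 4: prefix='00' -> emit 'e', reset
Bit 5: prefix='0' (no match yet)
Bit 6: prefix='01' (no match yet)
Bit 7: prefix='011' -> emit 'i', reset
Bit 8: prefix='1' -> emit 'k', reset
Bit 9: prefix='0' (no match yet)
Bit 10: prefix='00' -> emit 'e', reset
Bit 11: prefix='0' (no match yet)
Bit 12: prefix='00' -> emit 'e', reset
Bit 13: prefix='0' (no match yet)
Bit 14: prefix='01' (no match yet)

Answer: 01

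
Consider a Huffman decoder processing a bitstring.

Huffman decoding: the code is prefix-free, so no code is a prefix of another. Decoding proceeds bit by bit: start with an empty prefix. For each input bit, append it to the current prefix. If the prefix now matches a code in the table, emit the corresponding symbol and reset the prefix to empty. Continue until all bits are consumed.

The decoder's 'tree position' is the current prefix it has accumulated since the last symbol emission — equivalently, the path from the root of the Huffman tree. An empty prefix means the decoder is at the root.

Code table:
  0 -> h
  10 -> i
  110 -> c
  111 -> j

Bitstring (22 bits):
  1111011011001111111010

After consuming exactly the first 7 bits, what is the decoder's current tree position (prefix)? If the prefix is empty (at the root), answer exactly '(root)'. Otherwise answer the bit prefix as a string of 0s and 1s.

Bit 0: prefix='1' (no match yet)
Bit 1: prefix='11' (no match yet)
Bit 2: prefix='111' -> emit 'j', reset
Bit 3: prefix='1' (no match yet)
Bit 4: prefix='10' -> emit 'i', reset
Bit 5: prefix='1' (no match yet)
Bit 6: prefix='11' (no match yet)

Answer: 11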